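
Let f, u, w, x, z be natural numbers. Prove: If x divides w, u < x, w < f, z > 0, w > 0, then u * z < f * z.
From x divides w and w > 0, x ≤ w. Since w < f, x < f. From u < x, u < f. Since z > 0, by multiplying by a positive, u * z < f * z.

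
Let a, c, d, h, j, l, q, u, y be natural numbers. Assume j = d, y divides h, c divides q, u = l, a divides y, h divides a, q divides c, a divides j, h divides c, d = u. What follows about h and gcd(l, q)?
h divides gcd(l, q)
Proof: Because a divides y and y divides h, a divides h. h divides a, so a = h. Since j = d and d = u, j = u. From a divides j, a divides u. Since a = h, h divides u. u = l, so h divides l. Since c divides q and q divides c, c = q. h divides c, so h divides q. Since h divides l, h divides gcd(l, q).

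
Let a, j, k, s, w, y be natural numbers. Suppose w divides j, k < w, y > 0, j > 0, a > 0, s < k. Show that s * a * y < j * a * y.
Since s < k and k < w, s < w. w divides j and j > 0, hence w ≤ j. Because s < w, s < j. Because a > 0, by multiplying by a positive, s * a < j * a. Using y > 0, by multiplying by a positive, s * a * y < j * a * y.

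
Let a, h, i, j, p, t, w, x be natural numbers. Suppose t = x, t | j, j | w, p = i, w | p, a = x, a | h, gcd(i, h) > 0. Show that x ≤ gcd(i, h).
t = x and t | j, therefore x | j. j | w, so x | w. Because p = i and w | p, w | i. x | w, so x | i. a = x and a | h, therefore x | h. From x | i, x | gcd(i, h). gcd(i, h) > 0, so x ≤ gcd(i, h).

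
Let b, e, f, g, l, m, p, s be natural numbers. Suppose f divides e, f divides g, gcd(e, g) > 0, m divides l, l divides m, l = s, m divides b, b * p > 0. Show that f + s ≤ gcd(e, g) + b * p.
From f divides e and f divides g, f divides gcd(e, g). Since gcd(e, g) > 0, f ≤ gcd(e, g). m divides l and l divides m, therefore m = l. Because l = s, m = s. Since m divides b, s divides b. Then s divides b * p. b * p > 0, so s ≤ b * p. f ≤ gcd(e, g), so f + s ≤ gcd(e, g) + b * p.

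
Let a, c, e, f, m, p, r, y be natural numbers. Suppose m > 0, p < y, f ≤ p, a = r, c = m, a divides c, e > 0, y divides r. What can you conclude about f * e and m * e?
f * e < m * e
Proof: f ≤ p and p < y, hence f < y. From a = r and a divides c, r divides c. c = m, so r divides m. Since y divides r, y divides m. m > 0, so y ≤ m. Since f < y, f < m. From e > 0, by multiplying by a positive, f * e < m * e.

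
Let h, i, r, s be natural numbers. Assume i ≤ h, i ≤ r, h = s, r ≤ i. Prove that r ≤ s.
i ≤ r and r ≤ i, so i = r. Since i ≤ h, r ≤ h. Because h = s, r ≤ s.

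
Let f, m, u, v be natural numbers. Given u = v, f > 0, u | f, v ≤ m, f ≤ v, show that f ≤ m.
Since u | f and f > 0, u ≤ f. u = v, so v ≤ f. f ≤ v, so v = f. Since v ≤ m, f ≤ m.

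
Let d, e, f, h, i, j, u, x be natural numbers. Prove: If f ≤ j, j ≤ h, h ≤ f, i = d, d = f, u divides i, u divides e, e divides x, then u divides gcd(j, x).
j ≤ h and h ≤ f, hence j ≤ f. Since f ≤ j, f = j. i = d and d = f, therefore i = f. Because u divides i, u divides f. Since f = j, u divides j. u divides e and e divides x, hence u divides x. From u divides j, u divides gcd(j, x).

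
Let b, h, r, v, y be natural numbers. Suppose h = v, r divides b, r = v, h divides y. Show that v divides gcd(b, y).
Since r = v and r divides b, v divides b. From h = v and h divides y, v divides y. Since v divides b, v divides gcd(b, y).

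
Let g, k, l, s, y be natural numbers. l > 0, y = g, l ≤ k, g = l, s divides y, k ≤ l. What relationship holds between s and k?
s ≤ k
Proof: l ≤ k and k ≤ l, thus l = k. Because y = g and g = l, y = l. Since s divides y, s divides l. l > 0, so s ≤ l. From l = k, s ≤ k.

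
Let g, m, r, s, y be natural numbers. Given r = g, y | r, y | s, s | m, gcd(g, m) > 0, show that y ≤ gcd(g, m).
From r = g and y | r, y | g. y | s and s | m, hence y | m. y | g, so y | gcd(g, m). Since gcd(g, m) > 0, y ≤ gcd(g, m).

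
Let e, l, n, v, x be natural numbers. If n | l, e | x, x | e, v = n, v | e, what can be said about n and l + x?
n | l + x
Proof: From e | x and x | e, e = x. Because v = n and v | e, n | e. Since e = x, n | x. Since n | l, n | l + x.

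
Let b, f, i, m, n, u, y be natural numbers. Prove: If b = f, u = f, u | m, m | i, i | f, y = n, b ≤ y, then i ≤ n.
u = f and u | m, thus f | m. Since m | i, f | i. Because i | f, f = i. b = f, so b = i. y = n and b ≤ y, hence b ≤ n. b = i, so i ≤ n.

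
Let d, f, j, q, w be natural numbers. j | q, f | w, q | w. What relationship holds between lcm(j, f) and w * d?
lcm(j, f) | w * d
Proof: j | q and q | w, thus j | w. f | w, so lcm(j, f) | w. Then lcm(j, f) | w * d.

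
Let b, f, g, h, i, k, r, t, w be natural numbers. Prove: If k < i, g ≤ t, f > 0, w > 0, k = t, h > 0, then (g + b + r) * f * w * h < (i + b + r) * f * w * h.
Because k = t and k < i, t < i. g ≤ t, so g < i. Then g + b < i + b. Then g + b + r < i + b + r. Since f > 0, (g + b + r) * f < (i + b + r) * f. w > 0, so (g + b + r) * f * w < (i + b + r) * f * w. h > 0, so (g + b + r) * f * w * h < (i + b + r) * f * w * h.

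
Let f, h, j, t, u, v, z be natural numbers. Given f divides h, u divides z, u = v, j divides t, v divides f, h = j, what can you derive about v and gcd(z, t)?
v divides gcd(z, t)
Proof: Since u = v and u divides z, v divides z. v divides f and f divides h, therefore v divides h. h = j, so v divides j. Since j divides t, v divides t. v divides z, so v divides gcd(z, t).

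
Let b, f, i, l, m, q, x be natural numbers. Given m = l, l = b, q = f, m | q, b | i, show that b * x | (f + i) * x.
Since m = l and l = b, m = b. q = f and m | q, so m | f. Since m = b, b | f. Since b | i, b | f + i. Then b * x | (f + i) * x.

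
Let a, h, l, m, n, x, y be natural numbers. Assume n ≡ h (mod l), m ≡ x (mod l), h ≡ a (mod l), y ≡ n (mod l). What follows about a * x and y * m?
a * x ≡ y * m (mod l)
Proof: From y ≡ n (mod l) and n ≡ h (mod l), y ≡ h (mod l). Since h ≡ a (mod l), y ≡ a (mod l). m ≡ x (mod l), so y * m ≡ a * x (mod l). Then a * x ≡ y * m (mod l).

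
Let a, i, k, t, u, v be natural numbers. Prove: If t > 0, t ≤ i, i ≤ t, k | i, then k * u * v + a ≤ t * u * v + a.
i ≤ t and t ≤ i, thus i = t. Because k | i, k | t. t > 0, so k ≤ t. Then k * u ≤ t * u. Then k * u * v ≤ t * u * v. Then k * u * v + a ≤ t * u * v + a.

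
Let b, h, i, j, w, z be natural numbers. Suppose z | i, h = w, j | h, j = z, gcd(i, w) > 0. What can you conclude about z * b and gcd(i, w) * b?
z * b ≤ gcd(i, w) * b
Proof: j = z and j | h, so z | h. From h = w, z | w. z | i, so z | gcd(i, w). gcd(i, w) > 0, so z ≤ gcd(i, w). Then z * b ≤ gcd(i, w) * b.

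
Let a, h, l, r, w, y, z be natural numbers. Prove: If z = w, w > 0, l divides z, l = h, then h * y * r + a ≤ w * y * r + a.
From z = w and l divides z, l divides w. l = h, so h divides w. Since w > 0, h ≤ w. By multiplying by a non-negative, h * y ≤ w * y. By multiplying by a non-negative, h * y * r ≤ w * y * r. Then h * y * r + a ≤ w * y * r + a.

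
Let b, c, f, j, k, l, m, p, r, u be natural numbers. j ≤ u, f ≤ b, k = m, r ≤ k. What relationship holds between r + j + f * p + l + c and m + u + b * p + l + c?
r + j + f * p + l + c ≤ m + u + b * p + l + c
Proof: k = m and r ≤ k, so r ≤ m. Because f ≤ b, by multiplying by a non-negative, f * p ≤ b * p. Since j ≤ u, j + f * p ≤ u + b * p. r ≤ m, so r + j + f * p ≤ m + u + b * p. Then r + j + f * p + l ≤ m + u + b * p + l. Then r + j + f * p + l + c ≤ m + u + b * p + l + c.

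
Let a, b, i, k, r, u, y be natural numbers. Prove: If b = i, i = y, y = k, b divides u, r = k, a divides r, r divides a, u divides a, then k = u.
b = i and i = y, therefore b = y. y = k, so b = k. b divides u, so k divides u. a divides r and r divides a, therefore a = r. u divides a, so u divides r. r = k, so u divides k. From k divides u, k = u.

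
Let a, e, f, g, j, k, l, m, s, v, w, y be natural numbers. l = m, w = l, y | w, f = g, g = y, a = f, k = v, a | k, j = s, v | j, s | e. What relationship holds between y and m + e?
y | m + e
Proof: Since w = l and y | w, y | l. l = m, so y | m. f = g and g = y, thus f = y. k = v and a | k, so a | v. Since a = f, f | v. j = s and v | j, hence v | s. f | v, so f | s. Since s | e, f | e. Because f = y, y | e. y | m, so y | m + e.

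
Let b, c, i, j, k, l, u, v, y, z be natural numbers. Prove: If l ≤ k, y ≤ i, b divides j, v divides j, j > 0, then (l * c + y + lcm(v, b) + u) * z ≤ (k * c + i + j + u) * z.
Since l ≤ k, by multiplying by a non-negative, l * c ≤ k * c. Since y ≤ i, l * c + y ≤ k * c + i. From v divides j and b divides j, lcm(v, b) divides j. j > 0, so lcm(v, b) ≤ j. Then lcm(v, b) + u ≤ j + u. l * c + y ≤ k * c + i, so l * c + y + lcm(v, b) + u ≤ k * c + i + j + u. By multiplying by a non-negative, (l * c + y + lcm(v, b) + u) * z ≤ (k * c + i + j + u) * z.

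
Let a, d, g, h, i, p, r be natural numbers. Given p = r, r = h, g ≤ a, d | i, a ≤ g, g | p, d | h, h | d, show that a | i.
From h | d and d | h, h = d. Since r = h, r = d. g ≤ a and a ≤ g, therefore g = a. p = r and g | p, hence g | r. g = a, so a | r. r = d, so a | d. d | i, so a | i.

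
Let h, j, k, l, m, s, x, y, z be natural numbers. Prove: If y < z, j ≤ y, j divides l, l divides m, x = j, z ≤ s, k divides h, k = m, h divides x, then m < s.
Because j divides l and l divides m, j divides m. Since k = m and k divides h, m divides h. From x = j and h divides x, h divides j. Since m divides h, m divides j. j divides m, so j = m. y < z and z ≤ s, hence y < s. Since j ≤ y, j < s. Since j = m, m < s.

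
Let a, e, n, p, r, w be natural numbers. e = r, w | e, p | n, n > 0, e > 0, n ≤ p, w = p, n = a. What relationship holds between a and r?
a ≤ r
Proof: Because p | n and n > 0, p ≤ n. Because n ≤ p, p = n. w = p and w | e, hence p | e. e > 0, so p ≤ e. Since p = n, n ≤ e. Since e = r, n ≤ r. n = a, so a ≤ r.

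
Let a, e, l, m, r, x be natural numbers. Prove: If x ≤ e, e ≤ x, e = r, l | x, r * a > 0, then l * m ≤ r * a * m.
Since x ≤ e and e ≤ x, x = e. e = r, so x = r. l | x, so l | r. Then l | r * a. r * a > 0, so l ≤ r * a. Then l * m ≤ r * a * m.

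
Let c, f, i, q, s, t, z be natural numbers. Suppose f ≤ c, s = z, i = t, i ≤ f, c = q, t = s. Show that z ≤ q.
Because t = s and s = z, t = z. From i ≤ f and f ≤ c, i ≤ c. i = t, so t ≤ c. Since c = q, t ≤ q. Since t = z, z ≤ q.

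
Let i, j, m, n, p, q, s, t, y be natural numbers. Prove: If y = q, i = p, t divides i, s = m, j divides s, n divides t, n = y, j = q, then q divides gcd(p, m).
n = y and y = q, hence n = q. Because i = p and t divides i, t divides p. Since n divides t, n divides p. n = q, so q divides p. Because s = m and j divides s, j divides m. Since j = q, q divides m. q divides p, so q divides gcd(p, m).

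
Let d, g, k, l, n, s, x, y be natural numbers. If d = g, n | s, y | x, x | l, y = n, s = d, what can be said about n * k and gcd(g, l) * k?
n * k | gcd(g, l) * k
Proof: s = d and d = g, hence s = g. Since n | s, n | g. y = n and y | x, therefore n | x. Since x | l, n | l. Since n | g, n | gcd(g, l). Then n * k | gcd(g, l) * k.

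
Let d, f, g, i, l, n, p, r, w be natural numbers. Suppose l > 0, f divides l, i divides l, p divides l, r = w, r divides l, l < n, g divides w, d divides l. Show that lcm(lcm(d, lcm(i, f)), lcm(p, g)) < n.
From i divides l and f divides l, lcm(i, f) divides l. d divides l, so lcm(d, lcm(i, f)) divides l. From r = w and r divides l, w divides l. Since g divides w, g divides l. Since p divides l, lcm(p, g) divides l. lcm(d, lcm(i, f)) divides l, so lcm(lcm(d, lcm(i, f)), lcm(p, g)) divides l. Since l > 0, lcm(lcm(d, lcm(i, f)), lcm(p, g)) ≤ l. l < n, so lcm(lcm(d, lcm(i, f)), lcm(p, g)) < n.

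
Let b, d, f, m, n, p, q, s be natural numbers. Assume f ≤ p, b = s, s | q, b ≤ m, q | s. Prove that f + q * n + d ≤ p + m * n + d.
Since s | q and q | s, s = q. b = s, so b = q. b ≤ m, so q ≤ m. Then q * n ≤ m * n. Then q * n + d ≤ m * n + d. Since f ≤ p, f + q * n + d ≤ p + m * n + d.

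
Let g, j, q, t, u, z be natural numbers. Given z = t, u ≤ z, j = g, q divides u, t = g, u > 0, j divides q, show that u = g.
z = t and t = g, so z = g. u ≤ z, so u ≤ g. j divides q and q divides u, so j divides u. Since j = g, g divides u. Since u > 0, g ≤ u. From u ≤ g, u = g.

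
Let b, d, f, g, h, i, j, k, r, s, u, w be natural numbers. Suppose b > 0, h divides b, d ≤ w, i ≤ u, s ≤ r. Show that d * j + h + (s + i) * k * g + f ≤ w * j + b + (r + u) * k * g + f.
d ≤ w. By multiplying by a non-negative, d * j ≤ w * j. Because h divides b and b > 0, h ≤ b. s ≤ r and i ≤ u, so s + i ≤ r + u. By multiplying by a non-negative, (s + i) * k ≤ (r + u) * k. By multiplying by a non-negative, (s + i) * k * g ≤ (r + u) * k * g. Since h ≤ b, h + (s + i) * k * g ≤ b + (r + u) * k * g. Since d * j ≤ w * j, d * j + h + (s + i) * k * g ≤ w * j + b + (r + u) * k * g. Then d * j + h + (s + i) * k * g + f ≤ w * j + b + (r + u) * k * g + f.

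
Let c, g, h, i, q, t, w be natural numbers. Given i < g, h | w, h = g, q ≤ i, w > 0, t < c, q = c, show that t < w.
q = c and q ≤ i, so c ≤ i. h = g and h | w, so g | w. w > 0, so g ≤ w. i < g, so i < w. c ≤ i, so c < w. t < c, so t < w.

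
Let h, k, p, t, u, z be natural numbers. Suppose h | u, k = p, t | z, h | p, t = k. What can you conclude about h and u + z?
h | u + z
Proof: Since t = k and k = p, t = p. t | z, so p | z. h | p, so h | z. h | u, so h | u + z.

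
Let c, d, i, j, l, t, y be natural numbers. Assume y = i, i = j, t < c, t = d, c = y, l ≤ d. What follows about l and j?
l < j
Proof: c = y and y = i, hence c = i. Since i = j, c = j. t = d and t < c, thus d < c. l ≤ d, so l < c. c = j, so l < j.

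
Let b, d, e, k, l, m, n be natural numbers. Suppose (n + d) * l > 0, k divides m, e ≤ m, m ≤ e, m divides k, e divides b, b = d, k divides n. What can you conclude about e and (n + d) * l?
e ≤ (n + d) * l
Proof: From m ≤ e and e ≤ m, m = e. Since k divides m and m divides k, k = m. k divides n, so m divides n. Since m = e, e divides n. b = d and e divides b, hence e divides d. e divides n, so e divides n + d. Then e divides (n + d) * l. From (n + d) * l > 0, e ≤ (n + d) * l.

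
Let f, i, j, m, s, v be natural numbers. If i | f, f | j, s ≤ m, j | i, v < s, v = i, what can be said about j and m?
j < m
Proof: i | f and f | j, therefore i | j. Since j | i, i = j. v = i, so v = j. v < s and s ≤ m, so v < m. v = j, so j < m.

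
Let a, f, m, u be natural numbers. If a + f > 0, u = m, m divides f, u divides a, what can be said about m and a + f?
m ≤ a + f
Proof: Since u = m and u divides a, m divides a. m divides f, so m divides a + f. a + f > 0, so m ≤ a + f.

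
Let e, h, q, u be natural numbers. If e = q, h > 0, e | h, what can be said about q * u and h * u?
q * u ≤ h * u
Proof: From e = q and e | h, q | h. Since h > 0, q ≤ h. Then q * u ≤ h * u.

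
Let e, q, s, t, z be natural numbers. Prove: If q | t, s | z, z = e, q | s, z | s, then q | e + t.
s | z and z | s, hence s = z. z = e, so s = e. Since q | s, q | e. From q | t, q | e + t.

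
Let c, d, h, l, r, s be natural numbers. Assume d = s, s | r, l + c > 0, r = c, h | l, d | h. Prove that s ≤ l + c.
Since d = s and d | h, s | h. Since h | l, s | l. r = c and s | r, thus s | c. Since s | l, s | l + c. l + c > 0, so s ≤ l + c.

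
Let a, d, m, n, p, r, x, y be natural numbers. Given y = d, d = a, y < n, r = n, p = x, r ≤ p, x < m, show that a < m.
y = d and d = a, thus y = a. Since y < n, a < n. p = x and r ≤ p, therefore r ≤ x. From r = n, n ≤ x. Since a < n, a < x. x < m, so a < m.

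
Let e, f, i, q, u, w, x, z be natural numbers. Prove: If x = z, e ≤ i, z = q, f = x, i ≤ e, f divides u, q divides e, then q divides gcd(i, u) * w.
e ≤ i and i ≤ e, thus e = i. q divides e, so q divides i. f = x and x = z, hence f = z. Since f divides u, z divides u. Since z = q, q divides u. Since q divides i, q divides gcd(i, u). Then q divides gcd(i, u) * w.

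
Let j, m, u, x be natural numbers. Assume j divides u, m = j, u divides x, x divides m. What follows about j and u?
j = u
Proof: Because u divides x and x divides m, u divides m. m = j, so u divides j. j divides u, so u = j. Then j = u.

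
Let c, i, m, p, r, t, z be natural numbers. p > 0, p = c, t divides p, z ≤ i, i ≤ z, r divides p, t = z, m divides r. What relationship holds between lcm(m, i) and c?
lcm(m, i) ≤ c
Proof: m divides r and r divides p, therefore m divides p. Because z ≤ i and i ≤ z, z = i. Since t = z, t = i. Since t divides p, i divides p. From m divides p, lcm(m, i) divides p. Since p > 0, lcm(m, i) ≤ p. Because p = c, lcm(m, i) ≤ c.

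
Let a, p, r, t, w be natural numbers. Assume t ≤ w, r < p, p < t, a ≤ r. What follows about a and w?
a < w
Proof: r < p and p < t, thus r < t. t ≤ w, so r < w. Since a ≤ r, a < w.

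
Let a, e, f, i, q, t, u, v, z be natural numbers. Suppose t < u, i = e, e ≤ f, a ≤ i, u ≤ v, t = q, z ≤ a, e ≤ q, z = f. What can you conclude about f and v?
f < v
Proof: Since i = e and a ≤ i, a ≤ e. z ≤ a, so z ≤ e. z = f, so f ≤ e. Since e ≤ f, e = f. Because e ≤ q, f ≤ q. From t = q and t < u, q < u. u ≤ v, so q < v. Since f ≤ q, f < v.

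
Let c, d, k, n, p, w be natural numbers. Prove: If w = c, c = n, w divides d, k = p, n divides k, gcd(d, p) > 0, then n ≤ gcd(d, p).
w = c and c = n, hence w = n. w divides d, so n divides d. k = p and n divides k, thus n divides p. n divides d, so n divides gcd(d, p). gcd(d, p) > 0, so n ≤ gcd(d, p).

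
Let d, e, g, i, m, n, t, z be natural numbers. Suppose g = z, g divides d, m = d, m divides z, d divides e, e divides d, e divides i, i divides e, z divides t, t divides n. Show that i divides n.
Since g = z and g divides d, z divides d. From m = d and m divides z, d divides z. Since z divides d, z = d. d divides e and e divides d, therefore d = e. z = d, so z = e. Since e divides i and i divides e, e = i. z = e, so z = i. z divides t and t divides n, so z divides n. z = i, so i divides n.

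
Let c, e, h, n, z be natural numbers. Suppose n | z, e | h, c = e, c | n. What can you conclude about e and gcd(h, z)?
e | gcd(h, z)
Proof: Because c = e and c | n, e | n. Since n | z, e | z. e | h, so e | gcd(h, z).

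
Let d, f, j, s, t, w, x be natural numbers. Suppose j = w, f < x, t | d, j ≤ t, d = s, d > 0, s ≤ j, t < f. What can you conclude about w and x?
w < x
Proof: t | d and d > 0, thus t ≤ d. Since d = s, t ≤ s. Since s ≤ j, t ≤ j. j ≤ t, so t = j. Since j = w, t = w. t < f and f < x, so t < x. t = w, so w < x.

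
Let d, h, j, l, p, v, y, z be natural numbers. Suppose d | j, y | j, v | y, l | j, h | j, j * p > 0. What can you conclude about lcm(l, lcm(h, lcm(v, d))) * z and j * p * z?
lcm(l, lcm(h, lcm(v, d))) * z ≤ j * p * z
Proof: Because v | y and y | j, v | j. Since d | j, lcm(v, d) | j. Since h | j, lcm(h, lcm(v, d)) | j. Since l | j, lcm(l, lcm(h, lcm(v, d))) | j. Then lcm(l, lcm(h, lcm(v, d))) | j * p. From j * p > 0, lcm(l, lcm(h, lcm(v, d))) ≤ j * p. Then lcm(l, lcm(h, lcm(v, d))) * z ≤ j * p * z.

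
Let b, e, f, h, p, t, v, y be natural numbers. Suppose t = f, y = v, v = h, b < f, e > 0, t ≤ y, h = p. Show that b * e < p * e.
Since y = v and v = h, y = h. From t = f and t ≤ y, f ≤ y. From b < f, b < y. y = h, so b < h. Since h = p, b < p. Using e > 0, by multiplying by a positive, b * e < p * e.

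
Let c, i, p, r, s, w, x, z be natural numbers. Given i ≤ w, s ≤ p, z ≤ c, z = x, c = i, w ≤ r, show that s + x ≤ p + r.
Because z = x and z ≤ c, x ≤ c. Since c = i, x ≤ i. Because i ≤ w, x ≤ w. Since w ≤ r, x ≤ r. Because s ≤ p, s + x ≤ p + r.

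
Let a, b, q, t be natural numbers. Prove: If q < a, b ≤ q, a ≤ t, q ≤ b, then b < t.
Since q ≤ b and b ≤ q, q = b. From q < a, b < a. Since a ≤ t, b < t.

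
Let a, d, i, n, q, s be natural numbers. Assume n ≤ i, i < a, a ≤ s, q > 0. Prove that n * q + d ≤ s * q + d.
n ≤ i and i < a, hence n < a. From a ≤ s, n < s. Combining with q > 0, by multiplying by a positive, n * q < s * q. Then n * q + d < s * q + d. Then n * q + d ≤ s * q + d.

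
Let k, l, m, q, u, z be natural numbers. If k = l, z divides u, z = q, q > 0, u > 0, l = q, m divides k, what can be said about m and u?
m ≤ u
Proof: k = l and l = q, so k = q. m divides k, so m divides q. Since q > 0, m ≤ q. From z = q and z divides u, q divides u. From u > 0, q ≤ u. Since m ≤ q, m ≤ u.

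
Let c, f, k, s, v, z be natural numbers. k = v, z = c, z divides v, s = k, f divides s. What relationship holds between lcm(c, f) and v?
lcm(c, f) divides v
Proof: z = c and z divides v, hence c divides v. s = k and k = v, hence s = v. From f divides s, f divides v. Since c divides v, lcm(c, f) divides v.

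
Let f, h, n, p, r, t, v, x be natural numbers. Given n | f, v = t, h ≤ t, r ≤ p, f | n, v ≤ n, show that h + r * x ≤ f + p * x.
n | f and f | n, so n = f. v = t and v ≤ n, therefore t ≤ n. Since n = f, t ≤ f. Since h ≤ t, h ≤ f. r ≤ p, so r * x ≤ p * x. h ≤ f, so h + r * x ≤ f + p * x.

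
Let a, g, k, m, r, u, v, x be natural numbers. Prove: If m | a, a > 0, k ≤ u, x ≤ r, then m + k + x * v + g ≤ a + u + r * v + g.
Because m | a and a > 0, m ≤ a. Since k ≤ u, m + k ≤ a + u. Because x ≤ r, x * v ≤ r * v. Then x * v + g ≤ r * v + g. m + k ≤ a + u, so m + k + x * v + g ≤ a + u + r * v + g.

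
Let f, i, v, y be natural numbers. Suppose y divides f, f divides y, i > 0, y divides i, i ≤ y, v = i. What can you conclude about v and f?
v = f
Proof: Because y divides i and i > 0, y ≤ i. Since i ≤ y, i = y. Since v = i, v = y. y divides f and f divides y, hence y = f. v = y, so v = f.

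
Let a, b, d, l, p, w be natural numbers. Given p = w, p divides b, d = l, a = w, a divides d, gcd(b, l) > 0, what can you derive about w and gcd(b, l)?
w ≤ gcd(b, l)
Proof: p = w and p divides b, so w divides b. a = w and a divides d, thus w divides d. Since d = l, w divides l. From w divides b, w divides gcd(b, l). gcd(b, l) > 0, so w ≤ gcd(b, l).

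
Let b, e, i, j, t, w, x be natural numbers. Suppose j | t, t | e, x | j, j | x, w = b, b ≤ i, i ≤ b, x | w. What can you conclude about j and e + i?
j | e + i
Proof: j | t and t | e, hence j | e. Since x | j and j | x, x = j. Because b ≤ i and i ≤ b, b = i. Since w = b, w = i. Because x | w, x | i. From x = j, j | i. j | e, so j | e + i.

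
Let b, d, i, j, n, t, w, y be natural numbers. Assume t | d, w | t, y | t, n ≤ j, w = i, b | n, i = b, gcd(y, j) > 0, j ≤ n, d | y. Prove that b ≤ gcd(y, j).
Since w = i and i = b, w = b. Since t | d and d | y, t | y. y | t, so t = y. Since w | t, w | y. w = b, so b | y. n ≤ j and j ≤ n, therefore n = j. Since b | n, b | j. Since b | y, b | gcd(y, j). gcd(y, j) > 0, so b ≤ gcd(y, j).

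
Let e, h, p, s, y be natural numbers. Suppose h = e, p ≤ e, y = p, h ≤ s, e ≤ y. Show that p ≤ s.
Because y = p and e ≤ y, e ≤ p. Since p ≤ e, e = p. Since h = e, h = p. h ≤ s, so p ≤ s.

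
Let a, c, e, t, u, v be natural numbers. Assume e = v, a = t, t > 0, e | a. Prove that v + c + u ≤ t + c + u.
a = t and e | a, therefore e | t. e = v, so v | t. Since t > 0, v ≤ t. Then v + c ≤ t + c. Then v + c + u ≤ t + c + u.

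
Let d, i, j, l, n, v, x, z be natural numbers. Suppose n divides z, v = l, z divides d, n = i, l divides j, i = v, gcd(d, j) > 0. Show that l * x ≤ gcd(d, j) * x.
n = i and i = v, therefore n = v. n divides z, so v divides z. Because v = l, l divides z. Since z divides d, l divides d. Since l divides j, l divides gcd(d, j). gcd(d, j) > 0, so l ≤ gcd(d, j). By multiplying by a non-negative, l * x ≤ gcd(d, j) * x.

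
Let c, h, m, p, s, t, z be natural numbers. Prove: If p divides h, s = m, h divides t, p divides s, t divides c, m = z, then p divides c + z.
Since p divides h and h divides t, p divides t. Since t divides c, p divides c. Since s = m and m = z, s = z. p divides s, so p divides z. Since p divides c, p divides c + z.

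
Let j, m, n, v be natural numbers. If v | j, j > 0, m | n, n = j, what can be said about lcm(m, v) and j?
lcm(m, v) ≤ j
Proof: n = j and m | n, thus m | j. Since v | j, lcm(m, v) | j. Since j > 0, lcm(m, v) ≤ j.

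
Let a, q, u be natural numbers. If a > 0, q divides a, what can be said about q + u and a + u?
q + u ≤ a + u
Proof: Since q divides a and a > 0, q ≤ a. Then q + u ≤ a + u.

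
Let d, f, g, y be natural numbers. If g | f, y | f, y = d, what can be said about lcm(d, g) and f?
lcm(d, g) | f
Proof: y = d and y | f, therefore d | f. g | f, so lcm(d, g) | f.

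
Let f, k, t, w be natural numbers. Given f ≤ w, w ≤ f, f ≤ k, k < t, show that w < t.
f ≤ w and w ≤ f, hence f = w. f ≤ k and k < t, so f < t. Since f = w, w < t.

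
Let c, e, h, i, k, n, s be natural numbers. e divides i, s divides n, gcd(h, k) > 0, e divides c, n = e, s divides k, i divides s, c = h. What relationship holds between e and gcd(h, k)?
e ≤ gcd(h, k)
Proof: From c = h and e divides c, e divides h. n = e and s divides n, therefore s divides e. e divides i and i divides s, hence e divides s. s divides e, so s = e. From s divides k, e divides k. Since e divides h, e divides gcd(h, k). gcd(h, k) > 0, so e ≤ gcd(h, k).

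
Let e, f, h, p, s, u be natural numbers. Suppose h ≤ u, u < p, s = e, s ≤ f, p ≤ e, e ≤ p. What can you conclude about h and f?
h < f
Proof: h ≤ u and u < p, thus h < p. From e ≤ p and p ≤ e, e = p. s = e, so s = p. Since s ≤ f, p ≤ f. h < p, so h < f.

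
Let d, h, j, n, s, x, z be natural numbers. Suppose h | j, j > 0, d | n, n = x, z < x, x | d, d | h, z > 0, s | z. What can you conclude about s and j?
s < j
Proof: Because s | z and z > 0, s ≤ z. z < x, so s < x. Since n = x and d | n, d | x. Since x | d, d = x. Since d | h, x | h. h | j, so x | j. Since j > 0, x ≤ j. s < x, so s < j.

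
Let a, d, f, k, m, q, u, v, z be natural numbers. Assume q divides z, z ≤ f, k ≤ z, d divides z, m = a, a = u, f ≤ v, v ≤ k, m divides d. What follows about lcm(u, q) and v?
lcm(u, q) divides v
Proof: Since z ≤ f and f ≤ v, z ≤ v. Because v ≤ k and k ≤ z, v ≤ z. Since z ≤ v, z = v. From m = a and m divides d, a divides d. Since d divides z, a divides z. Since a = u, u divides z. Since q divides z, lcm(u, q) divides z. Since z = v, lcm(u, q) divides v.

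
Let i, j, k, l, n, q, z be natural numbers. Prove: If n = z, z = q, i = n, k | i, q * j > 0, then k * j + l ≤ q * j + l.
n = z and z = q, therefore n = q. i = n and k | i, hence k | n. Since n = q, k | q. Then k * j | q * j. From q * j > 0, k * j ≤ q * j. Then k * j + l ≤ q * j + l.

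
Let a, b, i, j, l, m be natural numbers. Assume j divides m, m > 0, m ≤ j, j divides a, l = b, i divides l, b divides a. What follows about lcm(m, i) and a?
lcm(m, i) divides a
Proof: j divides m and m > 0, thus j ≤ m. Since m ≤ j, j = m. j divides a, so m divides a. Since l = b and i divides l, i divides b. b divides a, so i divides a. m divides a, so lcm(m, i) divides a.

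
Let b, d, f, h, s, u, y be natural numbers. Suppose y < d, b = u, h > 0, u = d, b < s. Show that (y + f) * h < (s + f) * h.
b = u and u = d, so b = d. Since b < s, d < s. y < d, so y < s. Then y + f < s + f. h > 0, so (y + f) * h < (s + f) * h.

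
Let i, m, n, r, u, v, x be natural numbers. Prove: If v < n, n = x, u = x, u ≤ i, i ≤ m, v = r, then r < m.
n = x and v < n, hence v < x. Because u = x and u ≤ i, x ≤ i. Because v < x, v < i. Since i ≤ m, v < m. Since v = r, r < m.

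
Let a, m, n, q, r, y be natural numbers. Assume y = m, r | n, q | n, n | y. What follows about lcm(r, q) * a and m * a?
lcm(r, q) * a | m * a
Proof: From r | n and q | n, lcm(r, q) | n. n | y, so lcm(r, q) | y. y = m, so lcm(r, q) | m. Then lcm(r, q) * a | m * a.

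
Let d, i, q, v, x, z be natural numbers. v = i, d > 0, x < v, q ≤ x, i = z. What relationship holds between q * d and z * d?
q * d < z * d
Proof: v = i and i = z, therefore v = z. x < v, so x < z. q ≤ x, so q < z. Since d > 0, q * d < z * d.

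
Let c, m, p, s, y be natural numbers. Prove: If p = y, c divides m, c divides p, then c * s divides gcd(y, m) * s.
Since p = y and c divides p, c divides y. c divides m, so c divides gcd(y, m). Then c * s divides gcd(y, m) * s.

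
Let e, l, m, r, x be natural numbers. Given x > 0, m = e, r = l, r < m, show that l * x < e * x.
r = l and r < m, therefore l < m. m = e, so l < e. From x > 0, by multiplying by a positive, l * x < e * x.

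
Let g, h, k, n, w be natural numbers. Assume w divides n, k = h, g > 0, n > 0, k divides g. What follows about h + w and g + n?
h + w ≤ g + n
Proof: k divides g and g > 0, therefore k ≤ g. k = h, so h ≤ g. w divides n and n > 0, so w ≤ n. Since h ≤ g, h + w ≤ g + n.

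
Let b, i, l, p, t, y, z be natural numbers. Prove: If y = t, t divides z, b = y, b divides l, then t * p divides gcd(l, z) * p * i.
b = y and y = t, hence b = t. From b divides l, t divides l. Because t divides z, t divides gcd(l, z). Then t * p divides gcd(l, z) * p. Then t * p divides gcd(l, z) * p * i.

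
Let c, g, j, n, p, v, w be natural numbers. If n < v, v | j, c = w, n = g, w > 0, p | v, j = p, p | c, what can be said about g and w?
g < w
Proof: n = g and n < v, hence g < v. j = p and v | j, so v | p. Since p | v, p = v. c = w and p | c, so p | w. Since p = v, v | w. w > 0, so v ≤ w. Since g < v, g < w.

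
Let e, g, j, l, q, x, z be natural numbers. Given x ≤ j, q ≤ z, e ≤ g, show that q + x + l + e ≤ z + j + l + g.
x ≤ j, therefore x + l ≤ j + l. Since e ≤ g, x + l + e ≤ j + l + g. q ≤ z, so q + x + l + e ≤ z + j + l + g.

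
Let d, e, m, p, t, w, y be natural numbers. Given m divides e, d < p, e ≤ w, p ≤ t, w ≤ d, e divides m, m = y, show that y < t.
Because e divides m and m divides e, e = m. Since m = y, e = y. From w ≤ d and d < p, w < p. Since e ≤ w, e < p. Since p ≤ t, e < t. e = y, so y < t.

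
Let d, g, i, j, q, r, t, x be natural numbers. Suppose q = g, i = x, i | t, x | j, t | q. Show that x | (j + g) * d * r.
q = g and t | q, so t | g. Since i | t, i | g. Since i = x, x | g. Since x | j, x | j + g. Then x | (j + g) * d. Then x | (j + g) * d * r.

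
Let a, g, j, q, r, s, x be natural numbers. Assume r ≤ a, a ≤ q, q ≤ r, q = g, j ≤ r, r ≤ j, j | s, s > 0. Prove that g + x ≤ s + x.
From r ≤ a and a ≤ q, r ≤ q. Since q ≤ r, r = q. q = g, so r = g. j ≤ r and r ≤ j, hence j = r. j | s, so r | s. s > 0, so r ≤ s. r = g, so g ≤ s. Then g + x ≤ s + x.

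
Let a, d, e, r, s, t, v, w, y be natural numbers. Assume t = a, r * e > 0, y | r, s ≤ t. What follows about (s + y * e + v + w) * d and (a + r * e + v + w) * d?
(s + y * e + v + w) * d ≤ (a + r * e + v + w) * d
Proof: t = a and s ≤ t, hence s ≤ a. Because y | r, y * e | r * e. Since r * e > 0, y * e ≤ r * e. Since s ≤ a, s + y * e ≤ a + r * e. Then s + y * e + v ≤ a + r * e + v. Then s + y * e + v + w ≤ a + r * e + v + w. Then (s + y * e + v + w) * d ≤ (a + r * e + v + w) * d.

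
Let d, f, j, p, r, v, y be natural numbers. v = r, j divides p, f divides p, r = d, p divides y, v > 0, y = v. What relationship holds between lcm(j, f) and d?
lcm(j, f) ≤ d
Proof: v = r and r = d, therefore v = d. j divides p and f divides p, therefore lcm(j, f) divides p. Because y = v and p divides y, p divides v. Since lcm(j, f) divides p, lcm(j, f) divides v. v > 0, so lcm(j, f) ≤ v. Since v = d, lcm(j, f) ≤ d.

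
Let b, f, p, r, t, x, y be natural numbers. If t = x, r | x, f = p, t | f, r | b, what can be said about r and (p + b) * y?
r | (p + b) * y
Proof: Since t = x and t | f, x | f. Since f = p, x | p. Because r | x, r | p. Since r | b, r | p + b. Then r | (p + b) * y.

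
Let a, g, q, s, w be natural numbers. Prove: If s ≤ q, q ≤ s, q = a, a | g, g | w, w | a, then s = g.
s ≤ q and q ≤ s, thus s = q. q = a, so s = a. From g | w and w | a, g | a. a | g, so a = g. Because s = a, s = g.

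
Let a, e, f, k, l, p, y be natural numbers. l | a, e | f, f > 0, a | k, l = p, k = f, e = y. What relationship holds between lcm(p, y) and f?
lcm(p, y) ≤ f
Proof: k = f and a | k, so a | f. l | a, so l | f. Since l = p, p | f. Because e = y and e | f, y | f. Since p | f, lcm(p, y) | f. Since f > 0, lcm(p, y) ≤ f.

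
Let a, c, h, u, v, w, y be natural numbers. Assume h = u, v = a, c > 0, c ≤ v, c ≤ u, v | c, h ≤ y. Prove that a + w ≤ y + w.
Because v | c and c > 0, v ≤ c. Since c ≤ v, c = v. Because v = a, c = a. Since c ≤ u, a ≤ u. h = u and h ≤ y, so u ≤ y. Since a ≤ u, a ≤ y. Then a + w ≤ y + w.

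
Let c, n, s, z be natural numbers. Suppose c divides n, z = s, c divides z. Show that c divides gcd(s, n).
z = s and c divides z, therefore c divides s. c divides n, so c divides gcd(s, n).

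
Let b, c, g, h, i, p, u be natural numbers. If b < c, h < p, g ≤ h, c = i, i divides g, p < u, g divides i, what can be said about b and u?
b < u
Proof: c = i and b < c, hence b < i. Because g divides i and i divides g, g = i. g ≤ h and h < p, therefore g < p. g = i, so i < p. Since b < i, b < p. Since p < u, b < u.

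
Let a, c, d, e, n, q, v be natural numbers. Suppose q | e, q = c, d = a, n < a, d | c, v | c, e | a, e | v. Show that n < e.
From q = c and q | e, c | e. e | v and v | c, hence e | c. c | e, so c = e. d = a and d | c, so a | c. c = e, so a | e. Since e | a, a = e. From n < a, n < e.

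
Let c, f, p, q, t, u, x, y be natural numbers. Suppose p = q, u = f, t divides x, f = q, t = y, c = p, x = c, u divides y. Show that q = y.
u = f and f = q, hence u = q. u divides y, so q divides y. Since c = p and p = q, c = q. x = c and t divides x, therefore t divides c. c = q, so t divides q. Since t = y, y divides q. q divides y, so q = y.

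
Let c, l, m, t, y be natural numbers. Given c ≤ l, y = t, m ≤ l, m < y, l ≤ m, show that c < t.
From l ≤ m and m ≤ l, l = m. c ≤ l, so c ≤ m. m < y, so c < y. From y = t, c < t.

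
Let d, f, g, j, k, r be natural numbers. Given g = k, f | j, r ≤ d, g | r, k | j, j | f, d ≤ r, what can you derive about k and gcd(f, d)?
k | gcd(f, d)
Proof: j | f and f | j, thus j = f. k | j, so k | f. r ≤ d and d ≤ r, thus r = d. Because g | r, g | d. Since g = k, k | d. From k | f, k | gcd(f, d).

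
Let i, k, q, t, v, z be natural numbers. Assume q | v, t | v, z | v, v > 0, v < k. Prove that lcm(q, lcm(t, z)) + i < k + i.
t | v and z | v, so lcm(t, z) | v. q | v, so lcm(q, lcm(t, z)) | v. v > 0, so lcm(q, lcm(t, z)) ≤ v. Since v < k, lcm(q, lcm(t, z)) < k. Then lcm(q, lcm(t, z)) + i < k + i.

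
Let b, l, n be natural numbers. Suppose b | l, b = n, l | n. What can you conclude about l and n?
l = n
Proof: b = n and b | l, so n | l. l | n, so n = l. Then l = n.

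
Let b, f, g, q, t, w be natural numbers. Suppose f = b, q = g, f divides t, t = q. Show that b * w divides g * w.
t = q and q = g, thus t = g. Since f = b and f divides t, b divides t. Because t = g, b divides g. Then b * w divides g * w.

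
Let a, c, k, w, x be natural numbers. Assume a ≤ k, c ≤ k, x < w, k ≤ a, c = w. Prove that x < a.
From k ≤ a and a ≤ k, k = a. From c = w and c ≤ k, w ≤ k. k = a, so w ≤ a. Since x < w, x < a.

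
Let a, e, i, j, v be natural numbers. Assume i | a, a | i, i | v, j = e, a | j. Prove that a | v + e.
i | a and a | i, so i = a. i | v, so a | v. Since j = e and a | j, a | e. Since a | v, a | v + e.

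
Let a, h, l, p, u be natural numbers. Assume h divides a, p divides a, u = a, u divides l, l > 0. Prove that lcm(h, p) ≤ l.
From h divides a and p divides a, lcm(h, p) divides a. u = a and u divides l, so a divides l. lcm(h, p) divides a, so lcm(h, p) divides l. Since l > 0, lcm(h, p) ≤ l.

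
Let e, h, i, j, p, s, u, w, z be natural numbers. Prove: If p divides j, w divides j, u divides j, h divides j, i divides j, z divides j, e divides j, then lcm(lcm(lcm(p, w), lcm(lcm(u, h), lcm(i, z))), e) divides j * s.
p divides j and w divides j, thus lcm(p, w) divides j. u divides j and h divides j, hence lcm(u, h) divides j. i divides j and z divides j, therefore lcm(i, z) divides j. From lcm(u, h) divides j, lcm(lcm(u, h), lcm(i, z)) divides j. lcm(p, w) divides j, so lcm(lcm(p, w), lcm(lcm(u, h), lcm(i, z))) divides j. e divides j, so lcm(lcm(lcm(p, w), lcm(lcm(u, h), lcm(i, z))), e) divides j. Then lcm(lcm(lcm(p, w), lcm(lcm(u, h), lcm(i, z))), e) divides j * s.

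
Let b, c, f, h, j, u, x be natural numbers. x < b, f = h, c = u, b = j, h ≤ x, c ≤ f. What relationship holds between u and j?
u < j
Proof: From c = u and c ≤ f, u ≤ f. From f = h, u ≤ h. From h ≤ x, u ≤ x. Since b = j and x < b, x < j. From u ≤ x, u < j.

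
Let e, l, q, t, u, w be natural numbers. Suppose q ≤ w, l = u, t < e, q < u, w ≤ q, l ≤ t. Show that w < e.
Because q ≤ w and w ≤ q, q = w. l ≤ t and t < e, thus l < e. Since l = u, u < e. q < u, so q < e. Since q = w, w < e.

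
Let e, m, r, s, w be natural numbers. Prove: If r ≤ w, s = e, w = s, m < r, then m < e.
Because w = s and r ≤ w, r ≤ s. s = e, so r ≤ e. m < r, so m < e.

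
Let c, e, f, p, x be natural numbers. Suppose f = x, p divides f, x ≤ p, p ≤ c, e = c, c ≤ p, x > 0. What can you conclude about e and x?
e = x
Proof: c ≤ p and p ≤ c, thus c = p. e = c, so e = p. From f = x and p divides f, p divides x. Since x > 0, p ≤ x. x ≤ p, so p = x. Since e = p, e = x.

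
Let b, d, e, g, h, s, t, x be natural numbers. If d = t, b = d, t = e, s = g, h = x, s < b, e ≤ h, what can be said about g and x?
g < x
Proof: From b = d and d = t, b = t. Since t = e, b = e. Since s < b, s < e. Since e ≤ h, s < h. Since h = x, s < x. Since s = g, g < x.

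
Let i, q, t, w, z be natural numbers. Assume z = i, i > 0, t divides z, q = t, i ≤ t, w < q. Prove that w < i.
From z = i and t divides z, t divides i. Since i > 0, t ≤ i. i ≤ t, so t = i. Since q = t, q = i. Since w < q, w < i.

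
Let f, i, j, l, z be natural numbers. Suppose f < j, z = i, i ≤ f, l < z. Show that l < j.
z = i and l < z, therefore l < i. Since i ≤ f, l < f. f < j, so l < j.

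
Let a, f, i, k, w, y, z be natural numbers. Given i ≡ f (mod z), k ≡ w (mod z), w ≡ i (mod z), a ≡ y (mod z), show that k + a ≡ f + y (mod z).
Because k ≡ w (mod z) and w ≡ i (mod z), k ≡ i (mod z). Since i ≡ f (mod z), k ≡ f (mod z). Since a ≡ y (mod z), by adding congruences, k + a ≡ f + y (mod z).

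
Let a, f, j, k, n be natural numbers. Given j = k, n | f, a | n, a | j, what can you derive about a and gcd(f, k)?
a | gcd(f, k)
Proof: From a | n and n | f, a | f. From j = k and a | j, a | k. Since a | f, a | gcd(f, k).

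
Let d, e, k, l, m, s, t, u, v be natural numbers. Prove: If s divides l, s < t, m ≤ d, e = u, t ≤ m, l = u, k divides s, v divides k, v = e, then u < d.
From l = u and s divides l, s divides u. Since v divides k and k divides s, v divides s. v = e, so e divides s. e = u, so u divides s. Since s divides u, s = u. s < t and t ≤ m, hence s < m. Since m ≤ d, s < d. Because s = u, u < d.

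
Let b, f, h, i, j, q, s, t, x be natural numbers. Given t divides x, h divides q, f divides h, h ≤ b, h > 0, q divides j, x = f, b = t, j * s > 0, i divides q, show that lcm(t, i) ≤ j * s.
b = t and h ≤ b, hence h ≤ t. Because x = f and t divides x, t divides f. Since f divides h, t divides h. h > 0, so t ≤ h. Since h ≤ t, h = t. Because h divides q, t divides q. i divides q, so lcm(t, i) divides q. Since q divides j, lcm(t, i) divides j. Then lcm(t, i) divides j * s. Since j * s > 0, lcm(t, i) ≤ j * s.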